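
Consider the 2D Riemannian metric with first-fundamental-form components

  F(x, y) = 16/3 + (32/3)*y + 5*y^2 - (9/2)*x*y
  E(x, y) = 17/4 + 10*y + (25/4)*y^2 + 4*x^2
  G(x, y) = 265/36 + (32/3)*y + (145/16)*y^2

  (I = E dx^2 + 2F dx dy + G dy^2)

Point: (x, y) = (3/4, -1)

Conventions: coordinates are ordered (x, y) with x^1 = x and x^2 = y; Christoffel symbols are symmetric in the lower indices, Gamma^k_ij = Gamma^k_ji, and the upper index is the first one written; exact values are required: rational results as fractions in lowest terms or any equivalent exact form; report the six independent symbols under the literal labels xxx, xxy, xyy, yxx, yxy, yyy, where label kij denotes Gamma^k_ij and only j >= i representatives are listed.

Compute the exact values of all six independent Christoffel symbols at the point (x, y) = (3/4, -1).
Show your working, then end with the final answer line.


E = 11/4, F = 73/24, G = 829/144 at the point
E_x = 6, E_y = -5/2, F_x = 9/2, F_y = -65/24, G_x = 0, G_y = -179/24
EG - F^2 = 1895/288;  g^inv = (288/1895) * [[829/144, -73/24], [-73/24, 11/4]]
first-kind symbols [ij,l] = (1/2)(d_i g_jl + d_j g_il - d_l g_ij): [xx,x] = E_x/2 = 3, [xx,y] = F_x - E_y/2 = 23/4, [xy,x] = E_y/2 = -5/4, [xy,y] = G_x/2 = 0, [yy,x] = F_y - G_x/2 = -65/24, [yy,y] = G_y/2 = -179/48
Gamma^x_ij = (G*[ij,x] - F*[ij,y])/(EG - F^2), Gamma^y_ij = (E*[ij,y] - F*[ij,x])/(EG - F^2)

Answer: Gamma_xxx = -63/1895, Gamma_xxy = -829/758, Gamma_xyy = -3671/5685, Gamma_yxx = 1926/1895, Gamma_yxy = 219/379, Gamma_yyy = -581/1895


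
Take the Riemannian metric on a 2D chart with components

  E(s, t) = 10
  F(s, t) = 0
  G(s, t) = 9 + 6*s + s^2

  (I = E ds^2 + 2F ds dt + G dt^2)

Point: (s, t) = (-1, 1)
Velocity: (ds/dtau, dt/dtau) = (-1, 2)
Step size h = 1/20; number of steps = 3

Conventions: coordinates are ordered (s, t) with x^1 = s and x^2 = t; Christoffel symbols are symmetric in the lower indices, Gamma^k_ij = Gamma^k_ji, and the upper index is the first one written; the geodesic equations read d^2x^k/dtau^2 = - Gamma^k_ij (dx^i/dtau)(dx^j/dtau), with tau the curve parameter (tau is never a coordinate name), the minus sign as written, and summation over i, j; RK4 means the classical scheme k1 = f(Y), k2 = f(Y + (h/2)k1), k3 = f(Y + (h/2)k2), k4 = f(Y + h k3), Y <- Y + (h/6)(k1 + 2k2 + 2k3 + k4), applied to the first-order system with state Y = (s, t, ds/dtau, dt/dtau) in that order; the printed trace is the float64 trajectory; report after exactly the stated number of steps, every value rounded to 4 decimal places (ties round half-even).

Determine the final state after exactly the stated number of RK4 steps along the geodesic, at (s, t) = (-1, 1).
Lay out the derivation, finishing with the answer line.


f(Y) = (ds/dtau, dt/dtau, -Gamma^s_ij Y'^i Y'^j, -Gamma^t_ij Y'^i Y'^j) with the Gammas evaluated at the stage position; h = 0.050000; intermediate values shown to 6 dp
step 0: s = -1.0000, t = 1.0000, ds/dtau = -1.0000, dt/dtau = 2.0000
step 1:
  k1: at (s, t) = (-1.000000, 1.000000), (ds/dtau, dt/dtau) = (-1.000000, 2.000000); Gamma_sss = 0.000000, Gamma_sst = 0.000000, Gamma_stt = -0.200000, Gamma_tss = 0.000000, Gamma_tst = 0.500000, Gamma_ttt = 0.000000; k1 = (-1.000000, 2.000000, 0.800000, 2.000000)
  k2: at (s, t) = (-1.025000, 1.050000), (ds/dtau, dt/dtau) = (-0.980000, 2.050000); Gamma_sss = 0.000000, Gamma_sst = 0.000000, Gamma_stt = -0.197500, Gamma_tss = 0.000000, Gamma_tst = 0.506329, Gamma_ttt = 0.000000; k2 = (-0.980000, 2.050000, 0.829994, 2.034430)
  k3: at (s, t) = (-1.024500, 1.051250), (ds/dtau, dt/dtau) = (-0.979250, 2.050861); Gamma_sss = 0.000000, Gamma_sst = 0.000000, Gamma_stt = -0.197550, Gamma_tss = 0.000000, Gamma_tst = 0.506201, Gamma_ttt = 0.000000; k3 = (-0.979250, 2.050861, 0.830901, 2.033213)
  k4: at (s, t) = (-1.048963, 1.102543), (ds/dtau, dt/dtau) = (-0.958455, 2.101661); Gamma_sss = 0.000000, Gamma_sst = 0.000000, Gamma_stt = -0.195104, Gamma_tss = 0.000000, Gamma_tst = 0.512548, Gamma_ttt = 0.000000; k4 = (-0.958455, 2.101661, 0.861769, 2.064898)
  Y <- Y + (h/6)(k1 + 2k2 + 2k3 + k4): s = -1.0490, t = 1.1025, ds/dtau = -0.9585, dt/dtau = 2.1017
step 2:
  k1: at (s, t) = (-1.048975, 1.102528), (ds/dtau, dt/dtau) = (-0.958470, 2.101668); Gamma_sss = 0.000000, Gamma_sst = 0.000000, Gamma_stt = -0.195103, Gamma_tss = 0.000000, Gamma_tst = 0.512551, Gamma_ttt = 0.000000; k1 = (-0.958470, 2.101668, 0.861770, 2.064952)
  k2: at (s, t) = (-1.072936, 1.155070), (ds/dtau, dt/dtau) = (-0.936926, 2.153292); Gamma_sss = 0.000000, Gamma_sst = 0.000000, Gamma_stt = -0.192706, Gamma_tss = 0.000000, Gamma_tst = 0.518924, Gamma_ttt = 0.000000; k2 = (-0.936926, 2.153292, 0.893515, 2.093834)
  k3: at (s, t) = (-1.072398, 1.156360), (ds/dtau, dt/dtau) = (-0.936132, 2.154014); Gamma_sss = 0.000000, Gamma_sst = 0.000000, Gamma_stt = -0.192760, Gamma_tss = 0.000000, Gamma_tst = 0.518779, Gamma_ttt = 0.000000; k3 = (-0.936132, 2.154014, 0.894364, 2.092177)
  k4: at (s, t) = (-1.095781, 1.210229), (ds/dtau, dt/dtau) = (-0.913752, 2.206277); Gamma_sss = 0.000000, Gamma_sst = 0.000000, Gamma_stt = -0.190422, Gamma_tss = 0.000000, Gamma_tst = 0.525150, Gamma_ttt = 0.000000; k4 = (-0.913752, 2.206277, 0.926909, 2.117394)
  Y <- Y + (h/6)(k1 + 2k2 + 2k3 + k4): s = -1.0958, t = 1.2102, ds/dtau = -0.9138, dt/dtau = 2.2063
step 3:
  k1: at (s, t) = (-1.095794, 1.210216), (ds/dtau, dt/dtau) = (-0.913767, 2.206288); Gamma_sss = 0.000000, Gamma_sst = 0.000000, Gamma_stt = -0.190421, Gamma_tss = 0.000000, Gamma_tst = 0.525153, Gamma_ttt = 0.000000; k1 = (-0.913767, 2.206288, 0.926912, 2.117452)
  k2: at (s, t) = (-1.118638, 1.265373), (ds/dtau, dt/dtau) = (-0.890594, 2.259224); Gamma_sss = 0.000000, Gamma_sst = 0.000000, Gamma_stt = -0.188136, Gamma_tss = 0.000000, Gamma_tst = 0.531530, Gamma_ttt = 0.000000; k2 = (-0.890594, 2.259224, 0.960265, 2.138931)
  k3: at (s, t) = (-1.118059, 1.266697), (ds/dtau, dt/dtau) = (-0.889760, 2.259761); Gamma_sss = 0.000000, Gamma_sst = 0.000000, Gamma_stt = -0.188194, Gamma_tss = 0.000000, Gamma_tst = 0.531366, Gamma_ttt = 0.000000; k3 = (-0.889760, 2.259761, 0.961017, 2.136778)
  k4: at (s, t) = (-1.140282, 1.323204), (ds/dtau, dt/dtau) = (-0.865716, 2.313127); Gamma_sss = 0.000000, Gamma_sst = 0.000000, Gamma_stt = -0.185972, Gamma_tss = 0.000000, Gamma_tst = 0.537716, Gamma_ttt = 0.000000; k4 = (-0.865716, 2.313127, 0.995052, 2.153564)
  Y <- Y + (h/6)(k1 + 2k2 + 2k3 + k4): s = -1.1403, t = 1.3232, ds/dtau = -0.8657, dt/dtau = 2.3131

Answer: s = -1.1403, t = 1.3232, ds/dtau = -0.8657, dt/dtau = 2.3131


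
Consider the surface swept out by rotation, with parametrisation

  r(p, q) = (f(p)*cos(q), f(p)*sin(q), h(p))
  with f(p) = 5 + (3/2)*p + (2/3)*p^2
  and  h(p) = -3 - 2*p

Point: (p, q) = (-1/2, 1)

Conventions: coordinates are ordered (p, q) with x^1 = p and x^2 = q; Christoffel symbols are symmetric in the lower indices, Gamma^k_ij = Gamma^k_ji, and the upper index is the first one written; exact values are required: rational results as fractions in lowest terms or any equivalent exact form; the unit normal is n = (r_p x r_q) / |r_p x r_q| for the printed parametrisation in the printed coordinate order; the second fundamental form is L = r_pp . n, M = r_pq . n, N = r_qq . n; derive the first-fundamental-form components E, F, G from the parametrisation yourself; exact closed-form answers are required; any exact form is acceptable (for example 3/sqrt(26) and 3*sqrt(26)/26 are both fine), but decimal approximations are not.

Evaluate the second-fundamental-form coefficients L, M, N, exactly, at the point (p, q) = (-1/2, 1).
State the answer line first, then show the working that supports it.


Answer: L = 16/13, M = 0, N = -53/13

f = 53/12, f' = 5/6, f'' = 4/3, h' = -2, h'' = 0
E = 169/36, F = 0, G = 2809/144; answer radicand W^2 = 169/36
unnormalised second-form numerators: l = 8/3, m = 0, n = -53/6; L = l/sqrt(169/36), and similarly M = m/sqrt(W^2), N = n/sqrt(W^2)


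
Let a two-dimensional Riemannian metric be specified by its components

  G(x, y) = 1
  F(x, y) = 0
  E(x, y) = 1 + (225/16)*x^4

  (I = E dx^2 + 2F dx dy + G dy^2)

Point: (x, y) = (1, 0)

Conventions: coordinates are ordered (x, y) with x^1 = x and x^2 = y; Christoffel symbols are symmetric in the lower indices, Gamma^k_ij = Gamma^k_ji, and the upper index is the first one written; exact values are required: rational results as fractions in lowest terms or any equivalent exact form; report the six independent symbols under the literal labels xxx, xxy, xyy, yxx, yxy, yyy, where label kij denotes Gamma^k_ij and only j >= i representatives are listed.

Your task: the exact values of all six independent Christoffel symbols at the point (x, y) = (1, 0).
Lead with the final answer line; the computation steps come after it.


Answer: Gamma_xxx = 450/241, Gamma_xxy = 0, Gamma_xyy = 0, Gamma_yxx = 0, Gamma_yxy = 0, Gamma_yyy = 0

E = 241/16, F = 0, G = 1 at the point
E_x = 225/4, E_y = 0, F_x = 0, F_y = 0, G_x = 0, G_y = 0
EG - F^2 = 241/16;  g^inv = (16/241) * [[1, 0], [0, 241/16]]
first-kind symbols [ij,l] = (1/2)(d_i g_jl + d_j g_il - d_l g_ij): [xx,x] = E_x/2 = 225/8, [xx,y] = F_x - E_y/2 = 0, [xy,x] = E_y/2 = 0, [xy,y] = G_x/2 = 0, [yy,x] = F_y - G_x/2 = 0, [yy,y] = G_y/2 = 0
Gamma^x_ij = (G*[ij,x] - F*[ij,y])/(EG - F^2), Gamma^y_ij = (E*[ij,y] - F*[ij,x])/(EG - F^2)


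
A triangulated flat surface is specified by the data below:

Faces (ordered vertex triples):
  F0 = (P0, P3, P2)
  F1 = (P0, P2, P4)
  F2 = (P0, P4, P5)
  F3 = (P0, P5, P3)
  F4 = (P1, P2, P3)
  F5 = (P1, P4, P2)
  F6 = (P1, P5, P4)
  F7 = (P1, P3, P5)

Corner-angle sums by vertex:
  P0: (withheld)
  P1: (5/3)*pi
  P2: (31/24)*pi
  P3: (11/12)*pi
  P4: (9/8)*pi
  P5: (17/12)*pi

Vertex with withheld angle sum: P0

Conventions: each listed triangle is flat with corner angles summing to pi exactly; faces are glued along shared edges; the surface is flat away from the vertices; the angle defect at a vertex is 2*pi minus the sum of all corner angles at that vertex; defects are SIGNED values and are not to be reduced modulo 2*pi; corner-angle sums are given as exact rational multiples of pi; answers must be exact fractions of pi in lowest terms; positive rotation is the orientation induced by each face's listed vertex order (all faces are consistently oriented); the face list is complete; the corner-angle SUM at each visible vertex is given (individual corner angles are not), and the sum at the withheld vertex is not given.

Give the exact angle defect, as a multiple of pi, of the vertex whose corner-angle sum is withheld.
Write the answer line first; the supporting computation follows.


Answer: defect(P0) = (5/12)*pi

V = 6, E = 12, F = 8; chi = V - E + F = 2
Gauss-Bonnet: total defect = 2*pi*chi = 4*pi; visible defects sum to (43/12)*pi


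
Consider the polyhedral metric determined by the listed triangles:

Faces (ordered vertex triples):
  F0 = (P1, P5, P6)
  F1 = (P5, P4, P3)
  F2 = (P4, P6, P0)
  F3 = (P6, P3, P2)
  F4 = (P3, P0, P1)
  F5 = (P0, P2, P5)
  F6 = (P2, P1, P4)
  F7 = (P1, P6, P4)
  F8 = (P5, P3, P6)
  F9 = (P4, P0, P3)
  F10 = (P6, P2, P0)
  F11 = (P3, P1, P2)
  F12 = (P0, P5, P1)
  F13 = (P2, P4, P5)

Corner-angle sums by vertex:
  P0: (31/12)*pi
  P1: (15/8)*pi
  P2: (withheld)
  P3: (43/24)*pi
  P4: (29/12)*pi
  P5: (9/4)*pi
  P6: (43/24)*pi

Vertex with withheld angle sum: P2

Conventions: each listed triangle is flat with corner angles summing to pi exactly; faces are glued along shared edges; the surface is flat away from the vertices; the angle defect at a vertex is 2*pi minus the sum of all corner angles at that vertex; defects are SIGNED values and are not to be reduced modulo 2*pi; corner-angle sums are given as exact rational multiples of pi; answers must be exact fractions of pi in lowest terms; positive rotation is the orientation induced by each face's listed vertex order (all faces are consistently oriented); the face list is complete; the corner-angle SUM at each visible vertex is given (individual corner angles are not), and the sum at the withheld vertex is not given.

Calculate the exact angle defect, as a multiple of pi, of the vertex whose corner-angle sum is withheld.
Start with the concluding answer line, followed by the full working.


Answer: defect(P2) = (17/24)*pi

V = 7, E = 21, F = 14; chi = V - E + F = 0
Gauss-Bonnet: total defect = 2*pi*chi = 0; visible defects sum to (-17/24)*pi


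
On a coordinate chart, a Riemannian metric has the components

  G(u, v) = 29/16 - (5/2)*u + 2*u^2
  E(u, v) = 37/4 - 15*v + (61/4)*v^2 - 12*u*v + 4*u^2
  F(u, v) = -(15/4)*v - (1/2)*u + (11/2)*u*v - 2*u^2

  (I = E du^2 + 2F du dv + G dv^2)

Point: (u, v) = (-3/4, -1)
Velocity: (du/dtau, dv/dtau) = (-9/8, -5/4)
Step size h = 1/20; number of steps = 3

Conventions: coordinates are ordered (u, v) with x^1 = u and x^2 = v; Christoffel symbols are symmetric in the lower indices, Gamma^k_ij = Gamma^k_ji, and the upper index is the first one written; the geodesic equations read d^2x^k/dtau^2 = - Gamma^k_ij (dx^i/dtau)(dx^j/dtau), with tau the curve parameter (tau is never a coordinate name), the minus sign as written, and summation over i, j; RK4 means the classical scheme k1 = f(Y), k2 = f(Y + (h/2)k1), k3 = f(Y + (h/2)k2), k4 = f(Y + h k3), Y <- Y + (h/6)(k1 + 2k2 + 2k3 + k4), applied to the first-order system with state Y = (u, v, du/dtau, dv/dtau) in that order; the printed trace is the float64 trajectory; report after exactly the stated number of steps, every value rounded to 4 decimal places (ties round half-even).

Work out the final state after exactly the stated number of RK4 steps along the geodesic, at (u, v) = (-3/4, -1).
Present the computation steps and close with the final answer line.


f(Y) = (du/dtau, dv/dtau, -Gamma^u_ij Y'^i Y'^j, -Gamma^v_ij Y'^i Y'^j) with the Gammas evaluated at the stage position; h = 0.050000; intermediate values shown to 6 dp
step 0: u = -0.7500, v = -1.0000, du/dtau = -1.1250, dv/dtau = -1.2500
step 1:
  k1: at (u, v) = (-0.750000, -1.000000), (du/dtau, dv/dtau) = (-1.125000, -1.250000); Gamma_uuu = -0.881837, Gamma_uuv = -0.638637, Gamma_uvv = -0.230842, Gamma_vuu = 4.474408, Gamma_vuv = 0.374086, Gamma_vvv = 0.341767; k1 = (-1.125000, -1.250000, 3.272933, -7.249049)
  k2: at (u, v) = (-0.778125, -1.031250), (du/dtau, dv/dtau) = (-1.043177, -1.431226); Gamma_uuu = -0.896022, Gamma_uuv = -0.636636, Gamma_uvv = -0.231813, Gamma_vuu = 4.464207, Gamma_vuv = 0.390890, Gamma_vvv = 0.347980; k2 = (-1.043177, -1.431226, 3.350939, -6.738048)
  k3: at (u, v) = (-0.776079, -1.035781), (du/dtau, dv/dtau) = (-1.041227, -1.418451); Gamma_uuu = -0.901663, Gamma_uuv = -0.637505, Gamma_uvv = -0.230834, Gamma_vuu = 4.498230, Gamma_vuv = 0.397794, Gamma_vvv = 0.348711; k3 = (-1.041227, -1.418451, 3.325079, -6.753400)
  k4: at (u, v) = (-0.802061, -1.070923), (du/dtau, dv/dtau) = (-0.958746, -1.587670); Gamma_uuu = -0.920421, Gamma_uuv = -0.636444, Gamma_uvv = -0.230922, Gamma_vuu = 4.519148, Gamma_vuv = 0.420215, Gamma_vvv = 0.355350; k4 = (-0.958746, -1.587670, 3.365687, -6.328983)
  Y <- Y + (h/6)(k1 + 2k2 + 2k3 + k4): u = -0.8021, v = -1.0711, du/dtau = -0.9584, dv/dtau = -1.5880
step 2:
  k1: at (u, v) = (-0.802105, -1.071142), (du/dtau, dv/dtau) = (-0.958411, -1.588008); Gamma_uuu = -0.920609, Gamma_uuv = -0.636460, Gamma_uvv = -0.230902, Gamma_vuu = 4.519968, Gamma_vuv = 0.420442, Gamma_vvv = 0.355389; k1 = (-0.958411, -1.588008, 3.365246, -6.327828)
  k2: at (u, v) = (-0.826065, -1.110842), (du/dtau, dv/dtau) = (-0.874280, -1.746203); Gamma_uuu = -0.944585, Gamma_uuv = -0.636362, Gamma_uvv = -0.230085, Gamma_vuu = 4.574537, Gamma_vuv = 0.449176, Gamma_vvv = 0.362562; k2 = (-0.874280, -1.746203, 3.366621, -5.973643)
  k3: at (u, v) = (-0.823962, -1.114797), (du/dtau, dv/dtau) = (-0.874246, -1.737349); Gamma_uuu = -0.949752, Gamma_uuv = -0.637153, Gamma_uvv = -0.229217, Gamma_vuu = 4.606228, Gamma_vuv = 0.455419, Gamma_vvv = 0.363167; k3 = (-0.874246, -1.737349, 3.353269, -6.000187)
  k4: at (u, v) = (-0.845817, -1.158009), (du/dtau, dv/dtau) = (-0.790748, -1.888017); Gamma_uuu = -0.978095, Gamma_uuv = -0.637854, Gamma_uvv = -0.227697, Gamma_vuu = 4.690234, Gamma_vuv = 0.489287, Gamma_vvv = 0.370652; k4 = (-0.790748, -1.888017, 3.327799, -5.714907)
  Y <- Y + (h/6)(k1 + 2k2 + 2k3 + k4): u = -0.8458, v = -1.1582, du/dtau = -0.7906, dv/dtau = -1.8879
step 3:
  k1: at (u, v) = (-0.845823, -1.158168), (du/dtau, dv/dtau) = (-0.790638, -1.887928); Gamma_uuu = -0.978246, Gamma_uuv = -0.637870, Gamma_uvv = -0.227679, Gamma_vuu = 4.690981, Gamma_vuv = 0.489467, Gamma_vvv = 0.370678; k1 = (-0.790638, -1.887928, 3.327272, -5.714789)
  k2: at (u, v) = (-0.865589, -1.205366), (du/dtau, dv/dtau) = (-0.707456, -2.030797); Gamma_uuu = -1.011469, Gamma_uuv = -0.639363, Gamma_uvv = -0.225433, Gamma_vuu = 4.807237, Gamma_vuv = 0.529027, Gamma_vvv = 0.378519; k2 = (-0.707456, -2.030797, 3.273098, -5.487163)
  k3: at (u, v) = (-0.863509, -1.208938), (du/dtau, dv/dtau) = (-0.708810, -2.025107); Gamma_uuu = -1.016305, Gamma_uuv = -0.640049, Gamma_uvv = -0.224659, Gamma_vuu = 4.837643, Gamma_vuv = 0.534804, Gamma_vvv = 0.379008; k3 = (-0.708810, -2.025107, 3.269414, -5.520157)
  k4: at (u, v) = (-0.881264, -1.259423), (du/dtau, dv/dtau) = (-0.627167, -2.163936); Gamma_uuu = -1.053786, Gamma_uuv = -0.642132, Gamma_uvv = -0.221854, Gamma_vuu = 4.983729, Gamma_vuv = 0.579201, Gamma_vvv = 0.387010; k4 = (-0.627167, -2.163936, 3.196292, -5.344634)
  Y <- Y + (h/6)(k1 + 2k2 + 2k3 + k4): u = -0.8812, v = -1.2595, du/dtau = -0.6272, dv/dtau = -2.1635

Answer: u = -0.8812, v = -1.2595, du/dtau = -0.6272, dv/dtau = -2.1635


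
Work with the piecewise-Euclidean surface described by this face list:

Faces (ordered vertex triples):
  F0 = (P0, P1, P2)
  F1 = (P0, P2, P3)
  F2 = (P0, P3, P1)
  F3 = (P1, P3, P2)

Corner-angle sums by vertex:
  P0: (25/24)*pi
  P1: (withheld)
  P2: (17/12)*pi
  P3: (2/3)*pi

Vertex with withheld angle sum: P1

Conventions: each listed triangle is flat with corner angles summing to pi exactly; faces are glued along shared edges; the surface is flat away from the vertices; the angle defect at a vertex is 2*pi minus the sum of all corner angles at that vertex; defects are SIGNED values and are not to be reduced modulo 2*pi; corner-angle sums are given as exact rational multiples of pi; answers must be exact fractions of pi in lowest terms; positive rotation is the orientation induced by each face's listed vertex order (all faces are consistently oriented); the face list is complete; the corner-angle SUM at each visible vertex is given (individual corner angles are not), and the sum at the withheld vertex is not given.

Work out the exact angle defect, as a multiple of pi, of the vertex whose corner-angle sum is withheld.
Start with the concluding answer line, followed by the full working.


Answer: defect(P1) = (9/8)*pi

V = 4, E = 6, F = 4; chi = V - E + F = 2
Gauss-Bonnet: total defect = 2*pi*chi = 4*pi; visible defects sum to (23/8)*pi


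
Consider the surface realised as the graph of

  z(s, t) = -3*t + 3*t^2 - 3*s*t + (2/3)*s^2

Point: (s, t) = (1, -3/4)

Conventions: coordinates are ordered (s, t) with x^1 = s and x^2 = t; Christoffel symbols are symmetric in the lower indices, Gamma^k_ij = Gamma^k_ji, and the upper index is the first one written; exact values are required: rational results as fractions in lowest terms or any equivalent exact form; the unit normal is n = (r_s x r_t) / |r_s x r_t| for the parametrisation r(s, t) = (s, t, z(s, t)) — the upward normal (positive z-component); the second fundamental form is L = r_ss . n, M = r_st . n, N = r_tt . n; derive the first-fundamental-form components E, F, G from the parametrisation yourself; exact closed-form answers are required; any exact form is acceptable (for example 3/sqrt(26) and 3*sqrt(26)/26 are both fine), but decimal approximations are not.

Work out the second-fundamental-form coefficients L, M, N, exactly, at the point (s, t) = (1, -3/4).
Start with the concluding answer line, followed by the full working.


Answer: L = 16*sqrt(17869)/17869, M = -36*sqrt(17869)/17869, N = 72*sqrt(17869)/17869

z_s = 43/12, z_t = -21/2, z_ss = 4/3, z_st = -3, z_tt = 6
E = 1993/144, F = -301/8, G = 445/4; answer radicand W^2 = 17869/144
unnormalised second-form numerators: l = 4/3, m = -3, n = 6; L = l/sqrt(17869/144), and similarly M = m/sqrt(W^2), N = n/sqrt(W^2)


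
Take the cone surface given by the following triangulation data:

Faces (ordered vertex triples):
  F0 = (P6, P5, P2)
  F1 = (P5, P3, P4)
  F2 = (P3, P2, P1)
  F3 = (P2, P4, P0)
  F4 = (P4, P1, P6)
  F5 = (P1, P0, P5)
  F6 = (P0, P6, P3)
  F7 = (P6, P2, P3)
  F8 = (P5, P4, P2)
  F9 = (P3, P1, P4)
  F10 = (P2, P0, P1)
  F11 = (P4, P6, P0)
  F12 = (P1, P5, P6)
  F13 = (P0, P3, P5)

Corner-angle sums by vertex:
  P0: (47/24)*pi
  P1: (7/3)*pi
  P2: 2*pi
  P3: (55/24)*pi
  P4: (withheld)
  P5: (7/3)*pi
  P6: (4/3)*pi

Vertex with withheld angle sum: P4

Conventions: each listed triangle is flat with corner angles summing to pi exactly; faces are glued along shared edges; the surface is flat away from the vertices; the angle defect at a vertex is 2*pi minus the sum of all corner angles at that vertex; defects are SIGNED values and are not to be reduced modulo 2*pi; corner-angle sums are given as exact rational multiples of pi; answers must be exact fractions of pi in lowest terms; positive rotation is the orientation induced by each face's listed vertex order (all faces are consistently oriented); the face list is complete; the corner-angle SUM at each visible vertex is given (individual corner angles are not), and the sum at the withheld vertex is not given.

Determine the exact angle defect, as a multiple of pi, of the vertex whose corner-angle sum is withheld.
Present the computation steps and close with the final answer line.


V = 7, E = 21, F = 14; chi = V - E + F = 0
Gauss-Bonnet: total defect = 2*pi*chi = 0; visible defects sum to -pi/4

Answer: defect(P4) = pi/4


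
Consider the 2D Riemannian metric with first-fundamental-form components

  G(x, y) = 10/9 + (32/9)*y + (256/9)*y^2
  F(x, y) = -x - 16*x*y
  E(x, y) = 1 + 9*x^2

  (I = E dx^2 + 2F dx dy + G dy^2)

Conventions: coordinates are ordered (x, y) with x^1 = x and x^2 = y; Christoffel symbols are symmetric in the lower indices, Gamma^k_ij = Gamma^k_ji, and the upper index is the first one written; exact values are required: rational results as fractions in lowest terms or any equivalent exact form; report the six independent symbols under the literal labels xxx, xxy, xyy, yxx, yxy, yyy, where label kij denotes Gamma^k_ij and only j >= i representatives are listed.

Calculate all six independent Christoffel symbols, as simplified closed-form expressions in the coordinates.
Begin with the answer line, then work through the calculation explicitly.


Answer: Gamma_xxx = 81*x/(81*x^2 + 256*y^2 + 32*y + 10), Gamma_xxy = 0, Gamma_xyy = -144*x/(81*x^2 + 256*y^2 + 32*y + 10), Gamma_yxx = (-144*y - 9)/(81*x^2 + 256*y^2 + 32*y + 10), Gamma_yxy = 0, Gamma_yyy = (256*y + 16)/(81*x^2 + 256*y^2 + 32*y + 10)

E = 1 + 9*x^2; F = -x - 16*x*y; G = 10/9 + (32/9)*y + (256/9)*y^2
Gamma^k_ij = (1/2) g^{kl} (d_i g_jl + d_j g_il - d_l g_ij), with g^inv = (1/(EG-F^2)) [[G, -F], [-F, E]]
first partials: E_x = 18*x, E_y = 0, F_x = -1 - 16*y, F_y = -16*x, G_x = 0, G_y = 32/9 + (512/9)*y
D = EG - F^2 = 10/9 + (32/9)*y + (256/9)*y^2 + 9*x^2
expanded: Gamma^x_xx = (G E_x - 2F F_x + F E_y)/(2D), Gamma^x_xy = (G E_y - F G_x)/(2D), Gamma^x_yy = (2G F_y - G G_x - F G_y)/(2D), Gamma^y_xx = (2E F_x - E E_y - F E_x)/(2D), Gamma^y_xy = (E G_x - F E_y)/(2D), Gamma^y_yy = (E G_y - 2F F_y + F G_x)/(2D); substitute and cancel common factors


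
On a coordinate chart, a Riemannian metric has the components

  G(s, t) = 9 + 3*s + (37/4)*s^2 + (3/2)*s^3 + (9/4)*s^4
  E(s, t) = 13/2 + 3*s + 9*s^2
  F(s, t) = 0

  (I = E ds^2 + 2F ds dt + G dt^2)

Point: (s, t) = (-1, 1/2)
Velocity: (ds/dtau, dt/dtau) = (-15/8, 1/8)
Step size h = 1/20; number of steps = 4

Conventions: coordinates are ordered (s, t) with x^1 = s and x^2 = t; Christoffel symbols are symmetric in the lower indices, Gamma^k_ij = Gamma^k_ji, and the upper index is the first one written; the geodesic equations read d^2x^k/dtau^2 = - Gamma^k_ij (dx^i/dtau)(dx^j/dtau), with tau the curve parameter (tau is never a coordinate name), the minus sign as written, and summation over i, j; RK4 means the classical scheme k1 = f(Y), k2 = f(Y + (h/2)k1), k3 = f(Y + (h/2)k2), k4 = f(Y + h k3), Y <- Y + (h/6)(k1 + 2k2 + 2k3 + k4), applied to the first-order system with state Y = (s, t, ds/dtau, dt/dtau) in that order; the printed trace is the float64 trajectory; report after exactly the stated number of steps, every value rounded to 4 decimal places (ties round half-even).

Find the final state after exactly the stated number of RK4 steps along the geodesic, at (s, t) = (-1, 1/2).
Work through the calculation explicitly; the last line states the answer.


f(Y) = (ds/dtau, dt/dtau, -Gamma^s_ij Y'^i Y'^j, -Gamma^t_ij Y'^i Y'^j) with the Gammas evaluated at the stage position; h = 0.050000; intermediate values shown to 6 dp
step 0: s = -1.0000, t = 0.5000, ds/dtau = -1.8750, dt/dtau = 0.1250
step 1:
  k1: at (s, t) = (-1.000000, 0.500000), (ds/dtau, dt/dtau) = (-1.875000, 0.125000); Gamma_sss = -0.600000, Gamma_sst = 0.000000, Gamma_stt = 0.800000, Gamma_tss = 0.000000, Gamma_tst = -0.625000, Gamma_ttt = 0.000000; k1 = (-1.875000, 0.125000, 2.096875, -0.292969)
  k2: at (s, t) = (-1.046875, 0.503125), (ds/dtau, dt/dtau) = (-1.822578, 0.117676); Gamma_sss = -0.599103, Gamma_sst = 0.000000, Gamma_stt = 0.822864, Gamma_tss = 0.000000, Gamma_tst = -0.640853, Gamma_ttt = 0.000000; k2 = (-1.822578, 0.117676, 1.978699, -0.274892)
  k3: at (s, t) = (-1.045564, 0.502942), (ds/dtau, dt/dtau) = (-1.825533, 0.118128); Gamma_sss = -0.599151, Gamma_sst = 0.000000, Gamma_stt = 0.822240, Gamma_tss = 0.000000, Gamma_tst = -0.640437, Gamma_ttt = 0.000000; k3 = (-1.825533, 0.118128, 1.985238, -0.276215)
  k4: at (s, t) = (-1.091277, 0.505906), (ds/dtau, dt/dtau) = (-1.775738, 0.111189); Gamma_sss = -0.596774, Gamma_sst = 0.000000, Gamma_stt = 0.843577, Gamma_tss = 0.000000, Gamma_tst = -0.654099, Gamma_ttt = 0.000000; k4 = (-1.775738, 0.111189, 1.871345, -0.258294)
  Y <- Y + (h/6)(k1 + 2k2 + 2k3 + k4): s = -1.0912, t = 0.5059, ds/dtau = -1.7759, dt/dtau = 0.1112
step 2:
  k1: at (s, t) = (-1.091225, 0.505898), (ds/dtau, dt/dtau) = (-1.775866, 0.111221); Gamma_sss = -0.596777, Gamma_sst = 0.000000, Gamma_stt = 0.843553, Gamma_tss = 0.000000, Gamma_tst = -0.654084, Gamma_ttt = 0.000000; k1 = (-1.775866, 0.111221, 1.871621, -0.258381)
  k2: at (s, t) = (-1.135621, 0.508679), (ds/dtau, dt/dtau) = (-1.729075, 0.104761); Gamma_sss = -0.593243, Gamma_sst = 0.000000, Gamma_stt = 0.863494, Gamma_tss = 0.000000, Gamma_tst = -0.665698, Gamma_ttt = 0.000000; k2 = (-1.729075, 0.104761, 1.764144, -0.241170)
  k3: at (s, t) = (-1.134452, 0.508517), (ds/dtau, dt/dtau) = (-1.731762, 0.105192); Gamma_sss = -0.593350, Gamma_sst = 0.000000, Gamma_stt = 0.862977, Gamma_tss = 0.000000, Gamma_tst = -0.665412, Gamma_ttt = 0.000000; k3 = (-1.731762, 0.105192, 1.769908, -0.242432)
  k4: at (s, t) = (-1.177813, 0.511158), (ds/dtau, dt/dtau) = (-1.687370, 0.099099); Gamma_sss = -0.588951, Gamma_sst = 0.000000, Gamma_stt = 0.881847, Gamma_tss = 0.000000, Gamma_tst = -0.675304, Gamma_ttt = 0.000000; k4 = (-1.687370, 0.099099, 1.668211, -0.225845)
  Y <- Y + (h/6)(k1 + 2k2 + 2k3 + k4): s = -1.1778, t = 0.5112, ds/dtau = -1.6875, dt/dtau = 0.0991
step 3:
  k1: at (s, t) = (-1.177766, 0.511150), (ds/dtau, dt/dtau) = (-1.687466, 0.099126); Gamma_sss = -0.588956, Gamma_sst = 0.000000, Gamma_stt = 0.881827, Gamma_tss = 0.000000, Gamma_tst = -0.675294, Gamma_ttt = 0.000000; k1 = (-1.687466, 0.099126, 1.668412, -0.225915)
  k2: at (s, t) = (-1.219952, 0.513628), (ds/dtau, dt/dtau) = (-1.645756, 0.093478); Gamma_sss = -0.583908, Gamma_sst = 0.000000, Gamma_stt = 0.899695, Gamma_tss = 0.000000, Gamma_tst = -0.683589, Gamma_ttt = 0.000000; k2 = (-1.645756, 0.093478, 1.573661, -0.210329)
  k3: at (s, t) = (-1.218909, 0.513487), (ds/dtau, dt/dtau) = (-1.648125, 0.093868); Gamma_sss = -0.584041, Gamma_sst = 0.000000, Gamma_stt = 0.899259, Gamma_tss = 0.000000, Gamma_tst = -0.683399, Gamma_ttt = 0.000000; k3 = (-1.648125, 0.093868, 1.578516, -0.211451)
  k4: at (s, t) = (-1.260172, 0.515844), (ds/dtau, dt/dtau) = (-1.608541, 0.088553); Gamma_sss = -0.578514, Gamma_sst = 0.000000, Gamma_stt = 0.916358, Gamma_tss = 0.000000, Gamma_tst = -0.690349, Gamma_ttt = 0.000000; k4 = (-1.608541, 0.088553, 1.489662, -0.196669)
  Y <- Y + (h/6)(k1 + 2k2 + 2k3 + k4): s = -1.2601, t = 0.5158, ds/dtau = -1.6086, dt/dtau = 0.0886
step 4:
  k1: at (s, t) = (-1.260130, 0.515837), (ds/dtau, dt/dtau) = (-1.608613, 0.088575); Gamma_sss = -0.578519, Gamma_sst = 0.000000, Gamma_stt = 0.916341, Gamma_tss = 0.000000, Gamma_tst = -0.690343, Gamma_ttt = 0.000000; k1 = (-1.608613, 0.088575, 1.489808, -0.196723)
  k2: at (s, t) = (-1.300346, 0.518051), (ds/dtau, dt/dtau) = (-1.571368, 0.083656); Gamma_sss = -0.572660, Gamma_sst = 0.000000, Gamma_stt = 0.932706, Gamma_tss = 0.000000, Gamma_tst = -0.696053, Gamma_ttt = 0.000000; k2 = (-1.571368, 0.083656, 1.407482, -0.182999)
  k3: at (s, t) = (-1.299415, 0.517928), (ds/dtau, dt/dtau) = (-1.573426, 0.084000); Gamma_sss = -0.572800, Gamma_sst = 0.000000, Gamma_stt = 0.932330, Gamma_tss = 0.000000, Gamma_tst = -0.695932, Gamma_ttt = 0.000000; k3 = (-1.573426, 0.084000, 1.411485, -0.183959)
  k4: at (s, t) = (-1.338802, 0.520037), (ds/dtau, dt/dtau) = (-1.538039, 0.079377); Gamma_sss = -0.566702, Gamma_sst = 0.000000, Gamma_stt = 0.948127, Gamma_tss = 0.000000, Gamma_tst = -0.700593, Gamma_ttt = 0.000000; k4 = (-1.538039, 0.079377, 1.334595, -0.171063)
  Y <- Y + (h/6)(k1 + 2k2 + 2k3 + k4): s = -1.3388, t = 0.5200, ds/dtau = -1.5381, dt/dtau = 0.0794

Answer: s = -1.3388, t = 0.5200, ds/dtau = -1.5381, dt/dtau = 0.0794


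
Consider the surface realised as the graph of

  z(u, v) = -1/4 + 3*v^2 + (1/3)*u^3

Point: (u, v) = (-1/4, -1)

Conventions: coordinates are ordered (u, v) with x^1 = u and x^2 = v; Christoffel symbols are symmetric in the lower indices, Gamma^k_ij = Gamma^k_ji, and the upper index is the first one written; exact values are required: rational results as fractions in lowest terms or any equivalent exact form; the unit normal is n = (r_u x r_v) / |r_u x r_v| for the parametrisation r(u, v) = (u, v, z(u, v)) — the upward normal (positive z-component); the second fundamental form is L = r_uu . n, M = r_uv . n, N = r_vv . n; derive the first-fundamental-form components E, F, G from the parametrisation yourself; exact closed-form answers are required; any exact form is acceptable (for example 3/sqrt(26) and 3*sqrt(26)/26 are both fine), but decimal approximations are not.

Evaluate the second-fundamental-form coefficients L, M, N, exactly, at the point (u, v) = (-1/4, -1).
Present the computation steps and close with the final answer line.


z_u = 1/16, z_v = -6, z_uu = -1/2, z_uv = 0, z_vv = 6
E = 257/256, F = -3/8, G = 37; answer radicand W^2 = 9473/256
unnormalised second-form numerators: l = -1/2, m = 0, n = 6; L = l/sqrt(9473/256), and similarly M = m/sqrt(W^2), N = n/sqrt(W^2)

Answer: L = -8*sqrt(9473)/9473, M = 0, N = 96*sqrt(9473)/9473


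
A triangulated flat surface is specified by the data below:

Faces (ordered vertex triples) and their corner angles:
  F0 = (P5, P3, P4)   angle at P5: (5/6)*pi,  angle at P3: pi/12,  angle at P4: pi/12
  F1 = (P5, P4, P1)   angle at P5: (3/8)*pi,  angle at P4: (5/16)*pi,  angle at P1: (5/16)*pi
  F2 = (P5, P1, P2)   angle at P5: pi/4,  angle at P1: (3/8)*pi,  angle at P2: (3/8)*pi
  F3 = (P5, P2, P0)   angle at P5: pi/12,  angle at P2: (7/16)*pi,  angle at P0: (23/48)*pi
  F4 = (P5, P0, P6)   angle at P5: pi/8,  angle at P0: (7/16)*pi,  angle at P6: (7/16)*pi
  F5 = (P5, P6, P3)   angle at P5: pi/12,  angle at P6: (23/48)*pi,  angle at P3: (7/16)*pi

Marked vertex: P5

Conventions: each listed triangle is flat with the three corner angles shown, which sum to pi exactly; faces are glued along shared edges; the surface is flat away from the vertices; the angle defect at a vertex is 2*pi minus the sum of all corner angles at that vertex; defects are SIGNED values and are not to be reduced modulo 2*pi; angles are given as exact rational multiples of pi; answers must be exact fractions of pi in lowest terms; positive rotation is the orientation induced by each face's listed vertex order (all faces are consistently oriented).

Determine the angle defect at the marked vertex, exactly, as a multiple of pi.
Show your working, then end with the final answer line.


Sum of corner angles at P5: (7/4)*pi
defect = 2*pi - (7/4)*pi

Answer: defect(P5) = pi/4


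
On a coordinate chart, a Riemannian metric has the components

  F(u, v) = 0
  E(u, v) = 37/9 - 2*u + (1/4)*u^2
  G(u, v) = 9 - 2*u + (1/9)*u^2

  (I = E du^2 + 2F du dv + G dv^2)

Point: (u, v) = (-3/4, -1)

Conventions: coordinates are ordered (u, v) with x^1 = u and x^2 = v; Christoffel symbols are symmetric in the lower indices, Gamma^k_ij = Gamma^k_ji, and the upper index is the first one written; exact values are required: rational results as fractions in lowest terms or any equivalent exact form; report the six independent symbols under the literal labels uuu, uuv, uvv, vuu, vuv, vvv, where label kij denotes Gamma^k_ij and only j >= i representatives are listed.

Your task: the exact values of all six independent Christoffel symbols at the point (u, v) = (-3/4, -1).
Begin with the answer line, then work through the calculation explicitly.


Answer: Gamma_uuu = -684/3313, Gamma_uuv = 0, Gamma_uvv = 624/3313, Gamma_vuu = 0, Gamma_vuv = -4/39, Gamma_vvv = 0

E = 3313/576, F = 0, G = 169/16 at the point
E_u = -19/8, E_v = 0, F_u = 0, F_v = 0, G_u = -13/6, G_v = 0
EG - F^2 = 559897/9216;  g^inv = (9216/559897) * [[169/16, 0], [0, 3313/576]]
first-kind symbols [ij,l] = (1/2)(d_i g_jl + d_j g_il - d_l g_ij): [uu,u] = E_u/2 = -19/16, [uu,v] = F_u - E_v/2 = 0, [uv,u] = E_v/2 = 0, [uv,v] = G_u/2 = -13/12, [vv,u] = F_v - G_u/2 = 13/12, [vv,v] = G_v/2 = 0
Gamma^u_ij = (G*[ij,u] - F*[ij,v])/(EG - F^2), Gamma^v_ij = (E*[ij,v] - F*[ij,u])/(EG - F^2)


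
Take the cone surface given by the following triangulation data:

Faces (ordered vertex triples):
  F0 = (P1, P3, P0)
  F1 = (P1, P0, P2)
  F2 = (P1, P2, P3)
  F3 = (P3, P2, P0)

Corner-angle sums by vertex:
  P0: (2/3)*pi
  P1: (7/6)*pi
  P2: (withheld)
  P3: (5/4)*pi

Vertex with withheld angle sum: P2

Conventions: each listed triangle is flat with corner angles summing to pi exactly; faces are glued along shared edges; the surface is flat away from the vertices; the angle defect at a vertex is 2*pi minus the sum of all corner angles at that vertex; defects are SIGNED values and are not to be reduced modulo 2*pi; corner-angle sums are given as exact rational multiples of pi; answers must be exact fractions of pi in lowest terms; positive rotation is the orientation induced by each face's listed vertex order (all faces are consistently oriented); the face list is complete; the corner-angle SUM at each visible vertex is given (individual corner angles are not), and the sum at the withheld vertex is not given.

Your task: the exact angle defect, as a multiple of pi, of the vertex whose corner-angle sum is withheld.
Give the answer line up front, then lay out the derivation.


Answer: defect(P2) = (13/12)*pi

V = 4, E = 6, F = 4; chi = V - E + F = 2
Gauss-Bonnet: total defect = 2*pi*chi = 4*pi; visible defects sum to (35/12)*pi


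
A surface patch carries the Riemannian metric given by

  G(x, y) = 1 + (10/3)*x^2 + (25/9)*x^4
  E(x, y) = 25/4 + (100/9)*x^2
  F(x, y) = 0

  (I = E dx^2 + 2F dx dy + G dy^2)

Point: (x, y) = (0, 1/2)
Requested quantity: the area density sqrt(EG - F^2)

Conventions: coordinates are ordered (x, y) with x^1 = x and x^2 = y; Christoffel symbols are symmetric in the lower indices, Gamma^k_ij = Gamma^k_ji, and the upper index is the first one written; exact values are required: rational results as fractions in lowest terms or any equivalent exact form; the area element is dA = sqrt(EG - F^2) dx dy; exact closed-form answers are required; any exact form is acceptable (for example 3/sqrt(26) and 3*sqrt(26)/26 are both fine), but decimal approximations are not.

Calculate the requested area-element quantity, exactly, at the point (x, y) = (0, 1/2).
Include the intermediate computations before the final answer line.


E = 25/4, F = 0, G = 1; EG - F^2 = 25/4

Answer: sqrt(EG - F^2) = 5/2


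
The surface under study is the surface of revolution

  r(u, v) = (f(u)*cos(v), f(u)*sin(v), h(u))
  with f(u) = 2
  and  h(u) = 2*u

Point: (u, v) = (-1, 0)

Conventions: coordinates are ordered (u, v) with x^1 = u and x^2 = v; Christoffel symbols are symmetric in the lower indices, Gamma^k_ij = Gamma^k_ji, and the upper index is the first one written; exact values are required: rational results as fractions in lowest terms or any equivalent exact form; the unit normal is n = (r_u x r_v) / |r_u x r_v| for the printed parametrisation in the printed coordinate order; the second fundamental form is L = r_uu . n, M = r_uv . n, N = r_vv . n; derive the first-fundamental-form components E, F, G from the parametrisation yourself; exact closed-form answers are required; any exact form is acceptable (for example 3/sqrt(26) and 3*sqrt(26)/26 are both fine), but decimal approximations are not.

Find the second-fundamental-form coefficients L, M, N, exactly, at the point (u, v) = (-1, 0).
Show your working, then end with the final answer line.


f = 2, f' = 0, f'' = 0, h' = 2, h'' = 0
E = 4, F = 0, G = 4; answer radicand W^2 = 4
unnormalised second-form numerators: l = 0, m = 0, n = 4; L = l/sqrt(4), and similarly M = m/sqrt(W^2), N = n/sqrt(W^2)

Answer: L = 0, M = 0, N = 2


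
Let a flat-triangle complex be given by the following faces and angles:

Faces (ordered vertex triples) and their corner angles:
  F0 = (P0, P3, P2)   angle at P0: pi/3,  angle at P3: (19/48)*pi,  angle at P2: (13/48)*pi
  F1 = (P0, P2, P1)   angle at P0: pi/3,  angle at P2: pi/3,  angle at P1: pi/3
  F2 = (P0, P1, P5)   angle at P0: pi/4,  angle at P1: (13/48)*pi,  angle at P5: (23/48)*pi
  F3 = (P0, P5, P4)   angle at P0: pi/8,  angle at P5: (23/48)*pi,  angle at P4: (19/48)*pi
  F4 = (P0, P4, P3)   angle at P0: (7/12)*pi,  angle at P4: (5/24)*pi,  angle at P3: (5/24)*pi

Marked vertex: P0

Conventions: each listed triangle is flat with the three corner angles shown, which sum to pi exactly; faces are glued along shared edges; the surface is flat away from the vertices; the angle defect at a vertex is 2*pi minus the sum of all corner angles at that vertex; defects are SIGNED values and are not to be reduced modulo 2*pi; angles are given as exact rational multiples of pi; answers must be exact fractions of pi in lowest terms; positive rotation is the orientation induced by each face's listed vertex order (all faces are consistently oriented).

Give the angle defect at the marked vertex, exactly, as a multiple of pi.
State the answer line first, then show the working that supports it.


Answer: defect(P0) = (3/8)*pi

Sum of corner angles at P0: (13/8)*pi
defect = 2*pi - (13/8)*pi


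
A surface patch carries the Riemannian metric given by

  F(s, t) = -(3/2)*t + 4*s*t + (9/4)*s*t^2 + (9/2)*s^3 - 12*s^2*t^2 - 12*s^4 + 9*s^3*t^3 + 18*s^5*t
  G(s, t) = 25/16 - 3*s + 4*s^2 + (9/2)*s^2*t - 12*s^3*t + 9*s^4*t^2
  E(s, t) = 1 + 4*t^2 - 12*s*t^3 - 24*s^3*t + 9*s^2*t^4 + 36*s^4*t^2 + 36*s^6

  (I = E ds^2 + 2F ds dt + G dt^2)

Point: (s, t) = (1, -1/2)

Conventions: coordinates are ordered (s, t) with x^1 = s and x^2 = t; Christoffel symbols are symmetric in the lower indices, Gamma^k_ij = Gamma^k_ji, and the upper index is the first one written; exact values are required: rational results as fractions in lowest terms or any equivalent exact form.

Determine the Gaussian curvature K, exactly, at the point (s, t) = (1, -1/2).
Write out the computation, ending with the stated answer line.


E = 977/16, F = -341/16, G = 137/16, EG - F^2 = 549/8 at the point
E_s = 2325/8, E_t = -155/2, F_s = -1445/16, F_t = 37, G_s = 55/2, G_t = -33/2
E_tt = 143, F_st = 136, G_ss = 133/2
Apply the Brioschi formula K = (det M1 - det M2)/(EG - F^2)^2 over the derivative matrices of E, F, G.
M1 = [[-E_tt/2 + F_st - G_ss/2, E_s/2, F_s - E_t/2], [F_t - G_s/2, E, F], [G_t/2, F, G]] = [[125/4, 2325/16, -825/16], [93/4, 977/16, -341/16], [-33/4, -341/16, 137/16]]; det M1 = -13275/8
M2 = [[0, E_t/2, G_s/2], [E_t/2, E, F], [G_s/2, F, G]] = [[0, -155/4, 55/4], [-155/4, 977/16, -341/16], [55/4, -341/16, 137/16]]; det M2 = -13525/8
det M1 - det M2 = 125/4; K = 125/4 / (549/8)^2 = 2000/301401

Answer: K = 2000/301401
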